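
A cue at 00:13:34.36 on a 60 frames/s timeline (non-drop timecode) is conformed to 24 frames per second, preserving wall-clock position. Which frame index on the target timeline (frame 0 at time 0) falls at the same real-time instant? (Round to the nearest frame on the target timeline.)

Source frame index: (0×3600 + 13×60 + 34) × 60 + 36 = 48876.
Real time: 48876 / (60) = 4073/5 s.
Target frame: (4073/5) × (24) = 97752/5 ≈ 19550.400 → 19550.

frame 19550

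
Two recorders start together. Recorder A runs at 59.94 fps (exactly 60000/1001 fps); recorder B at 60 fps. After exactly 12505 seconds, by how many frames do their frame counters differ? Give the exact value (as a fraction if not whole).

A emits 60000/1001 × 12505 = 750300000/1001 frames; B emits 60 × 12505 = 750300.
Difference = 750300/1001 frames (≈ 749.5504); B is ahead of A.

750300/1001 frames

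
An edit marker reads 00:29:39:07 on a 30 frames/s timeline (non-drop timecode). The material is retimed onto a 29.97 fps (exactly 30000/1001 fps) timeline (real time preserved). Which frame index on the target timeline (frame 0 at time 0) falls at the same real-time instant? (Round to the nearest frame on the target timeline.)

frame 53324

Source frame index: (0×3600 + 29×60 + 39) × 30 + 7 = 53377.
Real time: 53377 / (30) = 53377/30 s.
Target frame: (53377/30) × (30000/1001) = 53377000/1001 ≈ 53323.676 → 53324.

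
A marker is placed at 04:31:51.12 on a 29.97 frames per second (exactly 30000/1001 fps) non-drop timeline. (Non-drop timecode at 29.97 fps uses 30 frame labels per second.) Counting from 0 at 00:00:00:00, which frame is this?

frame 489342

Total seconds to the label: (4 × 3600 + 31 × 60 + 51) = 16311.
Frame index = 16311 × 30 + 12 = 489342.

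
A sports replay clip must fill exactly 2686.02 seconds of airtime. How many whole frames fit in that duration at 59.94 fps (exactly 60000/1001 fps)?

161000 frames

Frames = 2686.02 × 60000/1001 = 161161200/1001 ≈ 161000.1998.
Complete frames: 161000.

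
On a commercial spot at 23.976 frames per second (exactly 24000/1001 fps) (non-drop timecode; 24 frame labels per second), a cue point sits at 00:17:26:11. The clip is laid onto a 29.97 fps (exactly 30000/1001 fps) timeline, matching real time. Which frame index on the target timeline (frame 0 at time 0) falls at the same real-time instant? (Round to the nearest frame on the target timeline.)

frame 31394

Source frame index: (0×3600 + 17×60 + 26) × 24 + 11 = 25115.
Real time: 25115 / (24000/1001) = 5028023/4800 s.
Target frame: (5028023/4800) × (30000/1001) = 125575/4 ≈ 31393.750 → 31394.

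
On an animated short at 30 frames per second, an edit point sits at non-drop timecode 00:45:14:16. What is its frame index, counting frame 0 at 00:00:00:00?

81436

Total seconds to the label: (0 × 3600 + 45 × 60 + 14) = 2714.
Frame index = 2714 × 30 + 16 = 81436.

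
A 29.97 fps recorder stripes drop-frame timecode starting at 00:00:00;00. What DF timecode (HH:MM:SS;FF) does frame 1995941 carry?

Each 10-minute DF block holds 10 × 60 × 30 − 9 × 2 = 17982 frames. 1995941 ÷ 17982 → 110 full blocks, remainder 17921.
Within the partial block the first minute is 1800 frames and each further minute 1798, so 9 further minute boundaries passed. Total skipped labels = 18 × 110 + 2 × 9 = 1998.
Non-drop label index = 1995941 + 1998 = 1997939; at 30 labels/s that is 18:29:57:29, i.e. DF 18:29:57;29.

18:29:57;29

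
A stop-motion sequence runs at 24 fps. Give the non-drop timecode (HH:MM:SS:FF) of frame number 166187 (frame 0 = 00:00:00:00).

166187 ÷ 24 = 6924 full seconds, remainder 11 frames.
6924 s = 1 h 55 min 24 s.
Timecode: 01:55:24:11.

01:55:24:11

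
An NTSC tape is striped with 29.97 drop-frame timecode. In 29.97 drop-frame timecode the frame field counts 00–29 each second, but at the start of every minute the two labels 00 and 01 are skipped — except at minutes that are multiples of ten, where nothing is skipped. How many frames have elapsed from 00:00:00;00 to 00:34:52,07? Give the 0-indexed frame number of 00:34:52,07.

62705

As if non-drop at 30 labels/s: (0 × 3600 + 34 × 60 + 52) × 30 + 7 = 62767.
Minute boundaries passed: 34; those not divisible by 10: 34 − 3 = 31; dropped labels = 2 × 31 = 62.
Actual frame index = 62767 − 62 = 62705.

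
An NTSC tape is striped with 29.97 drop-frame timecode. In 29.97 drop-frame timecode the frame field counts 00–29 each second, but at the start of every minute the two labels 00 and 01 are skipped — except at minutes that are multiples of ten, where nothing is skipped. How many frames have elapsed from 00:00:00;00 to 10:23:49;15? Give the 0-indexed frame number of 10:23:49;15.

Complete 10-minute blocks: 62, each 17982 frames → 1114884.
Remaining 3 whole minutes in the current block: 1800 + 2 × 1798 = 5396 frames.
Within the current minute: 49 × 30 + 15 − 2 = 1483 (labels ;00/;01 skipped at this minute). Total = 1114884 + 5396 + 1483 = 1121763.

1121763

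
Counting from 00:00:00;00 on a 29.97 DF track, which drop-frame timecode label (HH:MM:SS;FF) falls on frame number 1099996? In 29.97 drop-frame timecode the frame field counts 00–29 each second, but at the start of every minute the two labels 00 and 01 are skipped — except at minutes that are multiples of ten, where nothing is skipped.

10:11:43;06

Ten DF minutes hold 17982 frames, so frame 1099996 lies in block 61 (frames 1096902–1114883) with 3094 frames into that block.
The block's first minute is 1800 frames and the rest 1798 each; 3094 frames reaches minute 1, so 61 × 18 + 1 × 2 = 1100 labels have been skipped so far.
Adding those back, label number 1099996 + 1100 = 1101096 at 30 labels/s is 36703 s + 6 f = 10 h 11 min 43 s frame 6, i.e. 10:11:43;06.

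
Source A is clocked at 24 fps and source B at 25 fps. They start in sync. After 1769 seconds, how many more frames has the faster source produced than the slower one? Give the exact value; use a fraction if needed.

A emits 24 × 1769 = 42456 frames; B emits 25 × 1769 = 44225.
Difference = 1769 frames; B is ahead of A.

1769 frames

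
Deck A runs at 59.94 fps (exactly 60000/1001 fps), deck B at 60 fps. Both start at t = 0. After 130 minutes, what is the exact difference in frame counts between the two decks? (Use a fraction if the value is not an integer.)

36000/77 frames

130 min = 7800 s.
A emits 60000/1001 × 7800 = 36000000/77 frames; B emits 60 × 7800 = 468000.
Difference = 36000/77 frames (≈ 467.5325); B is ahead of A.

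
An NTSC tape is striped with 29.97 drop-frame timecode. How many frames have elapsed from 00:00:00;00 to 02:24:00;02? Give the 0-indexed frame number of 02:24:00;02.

Complete 10-minute blocks: 14, each 17982 frames → 251748.
Remaining 4 whole minutes in the current block: 1800 + 3 × 1798 = 7194 frames.
Within the current minute: 0 × 30 + 2 − 2 = 0 (labels ;00/;01 skipped at this minute). Total = 251748 + 7194 + 0 = 258942.

258942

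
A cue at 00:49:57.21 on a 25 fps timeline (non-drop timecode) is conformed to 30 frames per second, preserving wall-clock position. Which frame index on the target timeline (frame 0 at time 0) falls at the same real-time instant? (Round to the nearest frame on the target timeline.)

frame 89935

Source frame index: (0×3600 + 49×60 + 57) × 25 + 21 = 74946.
Real time: 74946 / (25) = 74946/25 s.
Target frame: (74946/25) × (30) = 449676/5 ≈ 89935.200 → 89935.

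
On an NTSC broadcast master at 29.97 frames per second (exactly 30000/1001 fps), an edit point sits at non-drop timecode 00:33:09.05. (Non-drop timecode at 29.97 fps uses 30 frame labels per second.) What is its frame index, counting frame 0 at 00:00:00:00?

59675

Total seconds to the label: (0 × 3600 + 33 × 60 + 9) = 1989.
Frame index = 1989 × 30 + 5 = 59675.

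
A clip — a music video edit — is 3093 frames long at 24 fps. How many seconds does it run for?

128.875 seconds

Running time = 3093 / (24) = 128.875 s.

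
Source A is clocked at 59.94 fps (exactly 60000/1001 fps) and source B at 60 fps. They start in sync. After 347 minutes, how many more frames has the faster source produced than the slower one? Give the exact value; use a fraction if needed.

347 min = 20820 s.
A emits 60000/1001 × 20820 = 1249200000/1001 frames; B emits 60 × 20820 = 1249200.
Difference = 1249200/1001 frames (≈ 1247.9520); B is ahead of A.

1249200/1001 frames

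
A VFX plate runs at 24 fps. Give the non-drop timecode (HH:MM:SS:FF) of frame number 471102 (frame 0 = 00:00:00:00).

05:27:09:06

471102 ÷ 24 = 19629 full seconds, remainder 6 frames.
19629 s = 5 h 27 min 9 s.
Timecode: 05:27:09:06.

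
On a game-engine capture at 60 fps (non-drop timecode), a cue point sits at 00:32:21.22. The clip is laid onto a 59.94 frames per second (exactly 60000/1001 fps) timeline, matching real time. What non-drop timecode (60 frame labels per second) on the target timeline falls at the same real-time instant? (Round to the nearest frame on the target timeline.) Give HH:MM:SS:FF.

Source frame index: (0×3600 + 32×60 + 21) × 60 + 22 = 116482.
Real time: 116482 / (60) = 58241/30 s.
Target frame: (58241/30) × (60000/1001) = 116482000/1001 ≈ 116365.634 → 116366.
At 60 labels/s: frame 116366 → 00:32:19:26.

00:32:19:26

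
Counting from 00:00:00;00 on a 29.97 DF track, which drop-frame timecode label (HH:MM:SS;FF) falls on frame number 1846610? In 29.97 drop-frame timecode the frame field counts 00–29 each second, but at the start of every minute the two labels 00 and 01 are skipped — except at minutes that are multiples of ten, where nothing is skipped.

17:06:55;08

Ten DF minutes hold 17982 frames, so frame 1846610 lies in block 102 (frames 1834164–1852145) with 12446 frames into that block.
The block's first minute is 1800 frames and the rest 1798 each; 12446 frames reaches minute 6, so 102 × 18 + 6 × 2 = 1848 labels have been skipped so far.
Adding those back, label number 1846610 + 1848 = 1848458 at 30 labels/s is 61615 s + 8 f = 17 h 6 min 55 s frame 8, i.e. 17:06:55;08.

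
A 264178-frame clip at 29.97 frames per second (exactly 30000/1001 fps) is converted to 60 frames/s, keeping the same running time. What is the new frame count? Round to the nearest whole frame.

528884 frames

Frames at target rate = 264178 × (60) / (30000/1001) = 132221089/250 ≈ 528884.356.
Nearest whole frame: 528884.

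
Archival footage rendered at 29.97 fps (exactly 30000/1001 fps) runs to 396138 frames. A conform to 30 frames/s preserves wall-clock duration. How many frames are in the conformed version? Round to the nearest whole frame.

396534 frames

Frames at target rate = 396138 × (30) / (30000/1001) = 198267069/500 ≈ 396534.138.
Nearest whole frame: 396534.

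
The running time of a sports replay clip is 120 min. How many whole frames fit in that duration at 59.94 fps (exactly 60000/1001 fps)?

120 min = 7200 s.
Frames = 7200 × 60000/1001 = 432000000/1001 ≈ 431568.4316.
Complete frames: 431568.

431568 frames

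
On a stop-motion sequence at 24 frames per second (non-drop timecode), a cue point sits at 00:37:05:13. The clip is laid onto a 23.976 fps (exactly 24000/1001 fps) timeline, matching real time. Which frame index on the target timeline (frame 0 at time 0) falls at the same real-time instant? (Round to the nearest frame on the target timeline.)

frame 53360

Source frame index: (0×3600 + 37×60 + 5) × 24 + 13 = 53413.
Real time: 53413 / (24) = 53413/24 s.
Target frame: (53413/24) × (24000/1001) = 53413000/1001 ≈ 53359.640 → 53360.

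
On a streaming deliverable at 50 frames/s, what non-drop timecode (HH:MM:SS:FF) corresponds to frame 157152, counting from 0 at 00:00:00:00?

00:52:23:02

157152 ÷ 50 = 3143 full seconds, remainder 2 frames.
3143 s = 0 h 52 min 23 s.
Timecode: 00:52:23:02.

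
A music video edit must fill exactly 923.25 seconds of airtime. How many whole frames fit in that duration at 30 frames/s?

27697 frames

Frames = 923.25 × 30 = 55395/2 ≈ 27697.5000.
Complete frames: 27697.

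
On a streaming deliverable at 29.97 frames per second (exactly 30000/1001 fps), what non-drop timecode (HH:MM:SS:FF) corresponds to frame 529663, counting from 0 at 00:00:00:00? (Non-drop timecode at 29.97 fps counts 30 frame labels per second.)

04:54:15:13

529663 ÷ 30 = 17655 full seconds, remainder 13 frames.
17655 s = 4 h 54 min 15 s.
Timecode: 04:54:15:13.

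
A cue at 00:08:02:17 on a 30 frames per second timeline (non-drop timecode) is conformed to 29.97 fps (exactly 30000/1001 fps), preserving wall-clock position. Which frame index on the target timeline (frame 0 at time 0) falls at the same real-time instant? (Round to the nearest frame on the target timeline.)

frame 14463

Source frame index: (0×3600 + 8×60 + 2) × 30 + 17 = 14477.
Real time: 14477 / (30) = 14477/30 s.
Target frame: (14477/30) × (30000/1001) = 14477000/1001 ≈ 14462.537 → 14463.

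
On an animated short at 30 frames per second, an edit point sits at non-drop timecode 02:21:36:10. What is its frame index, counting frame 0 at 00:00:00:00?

Total seconds to the label: (2 × 3600 + 21 × 60 + 36) = 8496.
Frame index = 8496 × 30 + 10 = 254890.

frame 254890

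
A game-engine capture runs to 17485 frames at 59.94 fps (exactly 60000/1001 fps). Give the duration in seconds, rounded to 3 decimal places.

291.708 seconds

Running time = 17485 × 1001/60000 = 3500497/12000 s ≈ 291.708 s.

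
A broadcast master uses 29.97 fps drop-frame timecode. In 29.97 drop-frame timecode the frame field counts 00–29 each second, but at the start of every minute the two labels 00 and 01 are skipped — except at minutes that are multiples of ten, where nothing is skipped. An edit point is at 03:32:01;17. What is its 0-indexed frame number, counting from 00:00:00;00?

Complete 10-minute blocks: 21, each 17982 frames → 377622.
Remaining 2 whole minutes in the current block: 1800 + 1 × 1798 = 3598 frames.
Within the current minute: 1 × 30 + 17 − 2 = 45 (labels ;00/;01 skipped at this minute). Total = 377622 + 3598 + 45 = 381265.

381265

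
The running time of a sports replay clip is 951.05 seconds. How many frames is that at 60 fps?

57063 frames

Frames = 951.05 × 60 = 57063.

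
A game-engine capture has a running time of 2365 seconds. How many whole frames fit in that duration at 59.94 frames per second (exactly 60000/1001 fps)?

Frames = 2365 × 60000/1001 = 12900000/91 ≈ 141758.2418.
Complete frames: 141758.

141758 frames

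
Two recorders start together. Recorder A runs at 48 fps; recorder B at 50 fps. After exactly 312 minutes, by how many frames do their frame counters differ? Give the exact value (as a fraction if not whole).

37440 frames

312 min = 18720 s.
A emits 48 × 18720 = 898560 frames; B emits 50 × 18720 = 936000.
Difference = 37440 frames; B is ahead of A.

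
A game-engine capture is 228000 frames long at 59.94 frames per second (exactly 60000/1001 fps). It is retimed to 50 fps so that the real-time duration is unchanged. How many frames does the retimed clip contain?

Target frames = source frames × (target rate / source rate) = 228000 × (50)/(60000/1001) = 228000 × 1001/1200 = 190190.

190190 frames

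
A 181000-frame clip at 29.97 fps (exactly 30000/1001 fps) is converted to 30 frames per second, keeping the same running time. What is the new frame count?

Target frames = source frames × (target rate / source rate) = 181000 × (30)/(30000/1001) = 181000 × 1001/1000 = 181181.

181181 frames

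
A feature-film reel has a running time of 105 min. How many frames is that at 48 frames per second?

302400 frames

105 min = 6300 s.
Frames = 6300 × 48 = 302400.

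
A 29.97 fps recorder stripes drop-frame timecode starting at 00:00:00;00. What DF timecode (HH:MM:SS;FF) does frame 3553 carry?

Each 10-minute DF block holds 10 × 60 × 30 − 9 × 2 = 17982 frames. 3553 ÷ 17982 → 0 full blocks, remainder 3553.
Within the partial block the first minute is 1800 frames and each further minute 1798, so 1 further minute boundary passed. Total skipped labels = 18 × 0 + 2 × 1 = 2.
Non-drop label index = 3553 + 2 = 3555; at 30 labels/s that is 00:01:58:15, i.e. DF 00:01:58;15.

00:01:58;15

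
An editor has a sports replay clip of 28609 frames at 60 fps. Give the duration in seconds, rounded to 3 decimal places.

476.817 seconds

Running time = 28609 × 1/60 = 28609/60 s ≈ 476.817 s.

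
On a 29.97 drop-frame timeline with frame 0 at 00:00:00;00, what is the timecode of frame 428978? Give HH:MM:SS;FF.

Each 10-minute DF block holds 10 × 60 × 30 − 9 × 2 = 17982 frames. 428978 ÷ 17982 → 23 full blocks, remainder 15392.
Within the partial block the first minute is 1800 frames and each further minute 1798, so 8 further minute boundaries passed. Total skipped labels = 18 × 23 + 2 × 8 = 430.
Non-drop label index = 428978 + 430 = 429408; at 30 labels/s that is 03:58:33:18, i.e. DF 03:58:33;18.

03:58:33;18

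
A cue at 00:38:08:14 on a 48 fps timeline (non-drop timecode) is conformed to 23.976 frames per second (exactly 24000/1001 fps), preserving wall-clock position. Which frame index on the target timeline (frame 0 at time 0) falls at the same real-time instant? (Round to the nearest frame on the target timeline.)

frame 54864

Source frame index: (0×3600 + 38×60 + 8) × 48 + 14 = 109838.
Real time: 109838 / (48) = 54919/24 s.
Target frame: (54919/24) × (24000/1001) = 54919000/1001 ≈ 54864.136 → 54864.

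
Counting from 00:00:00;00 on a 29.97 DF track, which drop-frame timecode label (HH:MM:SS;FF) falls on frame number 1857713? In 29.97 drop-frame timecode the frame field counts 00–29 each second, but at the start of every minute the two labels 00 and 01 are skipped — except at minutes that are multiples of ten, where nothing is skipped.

17:13:05;23

Ten DF minutes hold 17982 frames, so frame 1857713 lies in block 103 (frames 1852146–1870127) with 5567 frames into that block.
The block's first minute is 1800 frames and the rest 1798 each; 5567 frames reaches minute 3, so 103 × 18 + 3 × 2 = 1860 labels have been skipped so far.
Adding those back, label number 1857713 + 1860 = 1859573 at 30 labels/s is 61985 s + 23 f = 17 h 13 min 5 s frame 23, i.e. 17:13:05;23.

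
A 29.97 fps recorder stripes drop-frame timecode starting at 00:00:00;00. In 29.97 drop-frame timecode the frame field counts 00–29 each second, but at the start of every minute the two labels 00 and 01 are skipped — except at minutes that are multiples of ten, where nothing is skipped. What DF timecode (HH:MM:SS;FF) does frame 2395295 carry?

22:12:03;03

Each 10-minute DF block holds 10 × 60 × 30 − 9 × 2 = 17982 frames. 2395295 ÷ 17982 → 133 full blocks, remainder 3689.
Within the partial block the first minute is 1800 frames and each further minute 1798, so 2 further minute boundaries passed. Total skipped labels = 18 × 133 + 2 × 2 = 2398.
Non-drop label index = 2395295 + 2398 = 2397693; at 30 labels/s that is 22:12:03:03, i.e. DF 22:12:03;03.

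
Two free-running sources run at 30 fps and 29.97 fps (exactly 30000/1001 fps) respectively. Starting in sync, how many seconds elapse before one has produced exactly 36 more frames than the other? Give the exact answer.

1201.2 seconds

The gap grows by |30000/1001 − 30| = 30/1001 frames per second.
Time for a 36-frame gap: 36 ÷ (30/1001) = 1201.2 s.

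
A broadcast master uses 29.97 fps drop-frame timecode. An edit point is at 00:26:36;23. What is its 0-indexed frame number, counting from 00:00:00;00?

Complete 10-minute blocks: 2, each 17982 frames → 35964.
Remaining 6 whole minutes in the current block: 1800 + 5 × 1798 = 10790 frames.
Within the current minute: 36 × 30 + 23 − 2 = 1101 (labels ;00/;01 skipped at this minute). Total = 35964 + 10790 + 1101 = 47855.

47855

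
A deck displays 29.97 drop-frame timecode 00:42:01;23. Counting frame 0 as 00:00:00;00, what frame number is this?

75577

Complete 10-minute blocks: 4, each 17982 frames → 71928.
Remaining 2 whole minutes in the current block: 1800 + 1 × 1798 = 3598 frames.
Within the current minute: 1 × 30 + 23 − 2 = 51 (labels ;00/;01 skipped at this minute). Total = 71928 + 3598 + 51 = 75577.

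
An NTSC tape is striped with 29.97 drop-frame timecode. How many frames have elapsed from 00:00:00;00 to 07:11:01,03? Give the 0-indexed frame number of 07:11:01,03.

775057

As if non-drop at 30 labels/s: (7 × 3600 + 11 × 60 + 1) × 30 + 3 = 775833.
Minute boundaries passed: 431; those not divisible by 10: 431 − 43 = 388; dropped labels = 2 × 388 = 776.
Actual frame index = 775833 − 776 = 775057.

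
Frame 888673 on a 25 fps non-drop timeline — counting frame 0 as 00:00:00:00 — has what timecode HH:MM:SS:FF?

888673 ÷ 25 = 35546 full seconds, remainder 23 frames.
35546 s = 9 h 52 min 26 s.
Timecode: 09:52:26:23.

09:52:26:23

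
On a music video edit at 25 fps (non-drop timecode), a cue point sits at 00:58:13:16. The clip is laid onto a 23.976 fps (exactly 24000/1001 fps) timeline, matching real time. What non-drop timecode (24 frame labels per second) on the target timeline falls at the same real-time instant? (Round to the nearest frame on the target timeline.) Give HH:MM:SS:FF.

Source frame index: (0×3600 + 58×60 + 13) × 25 + 16 = 87341.
Real time: 87341 / (25) = 87341/25 s.
Target frame: (87341/25) × (24000/1001) = 83847360/1001 ≈ 83763.596 → 83764.
At 24 labels/s: frame 83764 → 00:58:10:04.

00:58:10:04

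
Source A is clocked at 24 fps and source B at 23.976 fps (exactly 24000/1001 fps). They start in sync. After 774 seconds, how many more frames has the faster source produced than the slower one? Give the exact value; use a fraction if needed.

18576/1001 frames

A emits 24 × 774 = 18576 frames; B emits 24000/1001 × 774 = 18576000/1001.
Difference = 18576/1001 frames (≈ 18.5574); B is behind A.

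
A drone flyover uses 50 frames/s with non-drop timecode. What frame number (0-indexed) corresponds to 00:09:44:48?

Total seconds to the label: (0 × 3600 + 9 × 60 + 44) = 584.
Frame index = 584 × 50 + 48 = 29248.

frame 29248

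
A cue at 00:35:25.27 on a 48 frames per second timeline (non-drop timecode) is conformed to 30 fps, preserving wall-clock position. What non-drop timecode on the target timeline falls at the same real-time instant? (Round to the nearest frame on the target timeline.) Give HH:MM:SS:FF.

00:35:25:17

Source frame index: (0×3600 + 35×60 + 25) × 48 + 27 = 102027.
Real time: 102027 / (48) = 34009/16 s.
Target frame: (34009/16) × (30) = 510135/8 ≈ 63766.875 → 63767.
At 30 labels/s: frame 63767 → 00:35:25:17.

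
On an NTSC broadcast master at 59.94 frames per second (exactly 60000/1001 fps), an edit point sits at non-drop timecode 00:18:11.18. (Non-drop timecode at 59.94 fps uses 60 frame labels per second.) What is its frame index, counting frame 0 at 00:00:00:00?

65478

Total seconds to the label: (0 × 3600 + 18 × 60 + 11) = 1091.
Frame index = 1091 × 60 + 18 = 65478.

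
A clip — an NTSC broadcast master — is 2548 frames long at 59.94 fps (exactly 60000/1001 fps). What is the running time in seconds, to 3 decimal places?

Running time = 2548 × 1001/60000 = 637637/15000 s ≈ 42.509 s.

42.509 seconds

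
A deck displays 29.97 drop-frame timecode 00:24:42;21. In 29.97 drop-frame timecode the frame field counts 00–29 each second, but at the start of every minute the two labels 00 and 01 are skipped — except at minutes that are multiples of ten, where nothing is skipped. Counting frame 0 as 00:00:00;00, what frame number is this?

As if non-drop at 30 labels/s: (0 × 3600 + 24 × 60 + 42) × 30 + 21 = 44481.
Minute boundaries passed: 24; those not divisible by 10: 24 − 2 = 22; dropped labels = 2 × 22 = 44.
Actual frame index = 44481 − 44 = 44437.

44437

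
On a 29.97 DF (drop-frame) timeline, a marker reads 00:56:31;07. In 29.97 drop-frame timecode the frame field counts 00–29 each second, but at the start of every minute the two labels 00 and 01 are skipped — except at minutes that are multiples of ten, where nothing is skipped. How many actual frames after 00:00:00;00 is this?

Complete 10-minute blocks: 5, each 17982 frames → 89910.
Remaining 6 whole minutes in the current block: 1800 + 5 × 1798 = 10790 frames.
Within the current minute: 31 × 30 + 7 − 2 = 935 (labels ;00/;01 skipped at this minute). Total = 89910 + 10790 + 935 = 101635.

101635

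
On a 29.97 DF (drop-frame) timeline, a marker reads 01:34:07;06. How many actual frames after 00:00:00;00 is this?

169246

Complete 10-minute blocks: 9, each 17982 frames → 161838.
Remaining 4 whole minutes in the current block: 1800 + 3 × 1798 = 7194 frames.
Within the current minute: 7 × 30 + 6 − 2 = 214 (labels ;00/;01 skipped at this minute). Total = 161838 + 7194 + 214 = 169246.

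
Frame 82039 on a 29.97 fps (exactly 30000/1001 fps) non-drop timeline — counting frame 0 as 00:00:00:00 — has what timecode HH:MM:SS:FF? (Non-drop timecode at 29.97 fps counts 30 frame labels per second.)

00:45:34:19

82039 ÷ 30 = 2734 full seconds, remainder 19 frames.
2734 s = 0 h 45 min 34 s.
Timecode: 00:45:34:19.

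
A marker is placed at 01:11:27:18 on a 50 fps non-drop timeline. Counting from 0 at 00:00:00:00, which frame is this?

Total seconds to the label: (1 × 3600 + 11 × 60 + 27) = 4287.
Frame index = 4287 × 50 + 18 = 214368.

214368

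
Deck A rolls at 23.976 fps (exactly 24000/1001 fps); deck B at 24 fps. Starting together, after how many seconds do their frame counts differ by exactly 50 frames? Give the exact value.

25025/12 seconds

The gap grows by |24 − 24000/1001| = 24/1001 frames per second.
Time for a 50-frame gap: 50 ÷ (24/1001) = 25025/12 s.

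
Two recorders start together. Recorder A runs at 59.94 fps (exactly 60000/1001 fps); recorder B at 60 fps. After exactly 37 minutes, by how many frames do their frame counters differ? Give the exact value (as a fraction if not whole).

133200/1001 frames

37 min = 2220 s.
A emits 60000/1001 × 2220 = 133200000/1001 frames; B emits 60 × 2220 = 133200.
Difference = 133200/1001 frames (≈ 133.0669); B is ahead of A.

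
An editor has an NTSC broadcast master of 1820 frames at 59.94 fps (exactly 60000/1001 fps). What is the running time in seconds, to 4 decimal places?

30.3637 seconds

Running time = 1820 × 1001/60000 = 91091/3000 s ≈ 30.3637 s.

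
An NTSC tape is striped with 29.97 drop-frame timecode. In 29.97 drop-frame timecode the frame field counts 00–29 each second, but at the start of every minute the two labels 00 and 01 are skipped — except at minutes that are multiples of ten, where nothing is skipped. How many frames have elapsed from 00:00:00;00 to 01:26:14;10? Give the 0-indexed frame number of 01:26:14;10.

155074

Complete 10-minute blocks: 8, each 17982 frames → 143856.
Remaining 6 whole minutes in the current block: 1800 + 5 × 1798 = 10790 frames.
Within the current minute: 14 × 30 + 10 − 2 = 428 (labels ;00/;01 skipped at this minute). Total = 143856 + 10790 + 428 = 155074.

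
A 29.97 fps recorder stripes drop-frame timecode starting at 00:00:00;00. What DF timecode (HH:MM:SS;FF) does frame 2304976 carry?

21:21:49;12

Each 10-minute DF block holds 10 × 60 × 30 − 9 × 2 = 17982 frames. 2304976 ÷ 17982 → 128 full blocks, remainder 3280.
Within the partial block the first minute is 1800 frames and each further minute 1798, so 1 further minute boundary passed. Total skipped labels = 18 × 128 + 2 × 1 = 2306.
Non-drop label index = 2304976 + 2306 = 2307282; at 30 labels/s that is 21:21:49:12, i.e. DF 21:21:49;12.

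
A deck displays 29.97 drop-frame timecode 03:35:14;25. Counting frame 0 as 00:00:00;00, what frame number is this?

387057

Complete 10-minute blocks: 21, each 17982 frames → 377622.
Remaining 5 whole minutes in the current block: 1800 + 4 × 1798 = 8992 frames.
Within the current minute: 14 × 30 + 25 − 2 = 443 (labels ;00/;01 skipped at this minute). Total = 377622 + 8992 + 443 = 387057.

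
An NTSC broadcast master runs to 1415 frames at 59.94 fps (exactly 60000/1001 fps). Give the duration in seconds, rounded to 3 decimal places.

23.607 seconds

Running time = 1415 × 1001/60000 = 283283/12000 s ≈ 23.607 s.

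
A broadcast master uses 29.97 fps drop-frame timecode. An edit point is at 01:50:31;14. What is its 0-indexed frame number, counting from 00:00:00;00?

Complete 10-minute blocks: 11, each 17982 frames → 197802.
Remaining 0 whole minutes in the current block: 0 frames.
Within the current minute: 31 × 30 + 14 = 944. Total = 197802 + 0 + 944 = 198746.

198746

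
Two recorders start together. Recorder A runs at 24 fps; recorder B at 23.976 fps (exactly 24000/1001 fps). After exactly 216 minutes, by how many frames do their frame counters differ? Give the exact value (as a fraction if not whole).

311040/1001 frames

216 min = 12960 s.
A emits 24 × 12960 = 311040 frames; B emits 24000/1001 × 12960 = 311040000/1001.
Difference = 311040/1001 frames (≈ 310.7293); B is behind A.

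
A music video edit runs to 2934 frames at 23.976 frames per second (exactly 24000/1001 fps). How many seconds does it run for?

Running time = 2934 / (24000/1001) = 122.37225 s.

122.37225 seconds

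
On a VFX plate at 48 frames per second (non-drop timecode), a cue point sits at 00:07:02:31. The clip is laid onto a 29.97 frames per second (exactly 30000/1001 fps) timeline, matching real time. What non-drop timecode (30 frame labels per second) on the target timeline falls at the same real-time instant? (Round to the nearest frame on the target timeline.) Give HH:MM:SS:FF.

00:07:02:07

Source frame index: (0×3600 + 7×60 + 2) × 48 + 31 = 20287.
Real time: 20287 / (48) = 20287/48 s.
Target frame: (20287/48) × (30000/1001) = 12679375/1001 ≈ 12666.708 → 12667.
At 30 labels/s: frame 12667 → 00:07:02:07.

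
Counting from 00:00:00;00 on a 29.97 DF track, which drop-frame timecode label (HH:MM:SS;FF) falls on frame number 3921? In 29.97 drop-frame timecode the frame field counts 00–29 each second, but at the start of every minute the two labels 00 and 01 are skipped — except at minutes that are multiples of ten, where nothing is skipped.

00:02:10;25

Each 10-minute DF block holds 10 × 60 × 30 − 9 × 2 = 17982 frames. 3921 ÷ 17982 → 0 full blocks, remainder 3921.
Within the partial block the first minute is 1800 frames and each further minute 1798, so 2 further minute boundaries passed. Total skipped labels = 18 × 0 + 2 × 2 = 4.
Non-drop label index = 3921 + 4 = 3925; at 30 labels/s that is 00:02:10:25, i.e. DF 00:02:10;25.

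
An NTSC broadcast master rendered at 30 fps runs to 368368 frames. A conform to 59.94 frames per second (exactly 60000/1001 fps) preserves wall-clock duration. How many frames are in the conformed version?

736000 frames

Target frames = source frames × (target rate / source rate) = 368368 × (60000/1001)/(30) = 368368 × 2000/1001 = 736000.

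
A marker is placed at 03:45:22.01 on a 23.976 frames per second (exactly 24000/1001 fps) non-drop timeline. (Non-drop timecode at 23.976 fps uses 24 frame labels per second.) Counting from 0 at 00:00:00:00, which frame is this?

Total seconds to the label: (3 × 3600 + 45 × 60 + 22) = 13522.
Frame index = 13522 × 24 + 1 = 324529.

frame 324529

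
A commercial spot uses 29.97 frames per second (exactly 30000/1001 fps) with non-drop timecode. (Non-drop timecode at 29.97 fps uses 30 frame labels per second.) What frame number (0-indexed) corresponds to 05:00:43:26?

Total seconds to the label: (5 × 3600 + 0 × 60 + 43) = 18043.
Frame index = 18043 × 30 + 26 = 541316.

frame 541316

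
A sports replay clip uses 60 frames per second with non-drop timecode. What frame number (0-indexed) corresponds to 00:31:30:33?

Total seconds to the label: (0 × 3600 + 31 × 60 + 30) = 1890.
Frame index = 1890 × 60 + 33 = 113433.

frame 113433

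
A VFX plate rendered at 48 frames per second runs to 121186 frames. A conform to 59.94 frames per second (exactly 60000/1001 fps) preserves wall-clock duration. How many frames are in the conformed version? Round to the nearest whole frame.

Frames at target rate = 121186 × (60000/1001) / (48) = 11652500/77 ≈ 151331.169.
Nearest whole frame: 151331.

151331 frames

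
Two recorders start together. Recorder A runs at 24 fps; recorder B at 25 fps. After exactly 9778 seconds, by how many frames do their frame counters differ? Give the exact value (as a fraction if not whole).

9778 frames

A emits 24 × 9778 = 234672 frames; B emits 25 × 9778 = 244450.
Difference = 9778 frames; B is ahead of A.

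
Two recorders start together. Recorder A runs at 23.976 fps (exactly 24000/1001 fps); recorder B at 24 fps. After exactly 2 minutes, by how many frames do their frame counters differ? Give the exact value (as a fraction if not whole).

2880/1001 frames

2 min = 120 s.
A emits 24000/1001 × 120 = 2880000/1001 frames; B emits 24 × 120 = 2880.
Difference = 2880/1001 frames (≈ 2.8771); B is ahead of A.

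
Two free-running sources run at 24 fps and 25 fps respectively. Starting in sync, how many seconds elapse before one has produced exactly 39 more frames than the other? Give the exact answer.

The gap grows by |25 − 24| = 1 frame per second.
Time for a 39-frame gap: 39 ÷ (1) = 39 s.

39 seconds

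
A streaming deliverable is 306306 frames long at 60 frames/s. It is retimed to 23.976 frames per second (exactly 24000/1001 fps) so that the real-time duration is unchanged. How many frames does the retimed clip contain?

Target frames = source frames × (target rate / source rate) = 306306 × (24000/1001)/(60) = 306306 × 400/1001 = 122400.

122400 frames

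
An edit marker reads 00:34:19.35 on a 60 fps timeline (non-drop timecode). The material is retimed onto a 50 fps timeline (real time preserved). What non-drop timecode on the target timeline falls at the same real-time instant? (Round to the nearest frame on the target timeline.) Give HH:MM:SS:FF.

00:34:19:29

Source frame index: (0×3600 + 34×60 + 19) × 60 + 35 = 123575.
Real time: 123575 / (60) = 24715/12 s.
Target frame: (24715/12) × (50) = 617875/6 ≈ 102979.167 → 102979.
At 50 labels/s: frame 102979 → 00:34:19:29.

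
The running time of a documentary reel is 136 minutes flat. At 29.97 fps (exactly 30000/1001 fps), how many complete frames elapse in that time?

136 min = 8160 s.
Frames = 8160 × 30000/1001 = 244800000/1001 ≈ 244555.4446.
Complete frames: 244555.

244555 frames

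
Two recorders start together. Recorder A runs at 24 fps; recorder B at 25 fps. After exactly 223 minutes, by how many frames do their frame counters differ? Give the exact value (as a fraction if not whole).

13380 frames

223 min = 13380 s.
A emits 24 × 13380 = 321120 frames; B emits 25 × 13380 = 334500.
Difference = 13380 frames; B is ahead of A.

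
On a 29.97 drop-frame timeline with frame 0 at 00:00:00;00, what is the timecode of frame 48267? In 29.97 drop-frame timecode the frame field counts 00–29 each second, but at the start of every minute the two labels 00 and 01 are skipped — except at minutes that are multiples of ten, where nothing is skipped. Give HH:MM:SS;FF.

Ten DF minutes hold 17982 frames, so frame 48267 lies in block 2 (frames 35964–53945) with 12303 frames into that block.
The block's first minute is 1800 frames and the rest 1798 each; 12303 frames reaches minute 6, so 2 × 18 + 6 × 2 = 48 labels have been skipped so far.
Adding those back, label number 48267 + 48 = 48315 at 30 labels/s is 1610 s + 15 f = 0 h 26 min 50 s frame 15, i.e. 00:26:50;15.

00:26:50;15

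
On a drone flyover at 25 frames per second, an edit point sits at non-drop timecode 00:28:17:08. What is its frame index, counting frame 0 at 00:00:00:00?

42433

Total seconds to the label: (0 × 3600 + 28 × 60 + 17) = 1697.
Frame index = 1697 × 25 + 8 = 42433.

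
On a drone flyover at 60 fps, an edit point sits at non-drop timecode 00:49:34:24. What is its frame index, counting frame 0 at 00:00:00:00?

frame 178464

Total seconds to the label: (0 × 3600 + 49 × 60 + 34) = 2974.
Frame index = 2974 × 60 + 24 = 178464.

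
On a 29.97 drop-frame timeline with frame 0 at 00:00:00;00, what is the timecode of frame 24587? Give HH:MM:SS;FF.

Ten DF minutes hold 17982 frames, so frame 24587 lies in block 1 (frames 17982–35963) with 6605 frames into that block.
The block's first minute is 1800 frames and the rest 1798 each; 6605 frames reaches minute 3, so 1 × 18 + 3 × 2 = 24 labels have been skipped so far.
Adding those back, label number 24587 + 24 = 24611 at 30 labels/s is 820 s + 11 f = 0 h 13 min 40 s frame 11, i.e. 00:13:40;11.

00:13:40;11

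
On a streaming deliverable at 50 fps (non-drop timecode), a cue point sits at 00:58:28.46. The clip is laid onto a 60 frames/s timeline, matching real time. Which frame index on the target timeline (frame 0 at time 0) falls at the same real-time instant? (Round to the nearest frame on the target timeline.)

Source frame index: (0×3600 + 58×60 + 28) × 50 + 46 = 175446.
Real time: 175446 / (50) = 87723/25 s.
Target frame: (87723/25) × (60) = 1052676/5 ≈ 210535.200 → 210535.

frame 210535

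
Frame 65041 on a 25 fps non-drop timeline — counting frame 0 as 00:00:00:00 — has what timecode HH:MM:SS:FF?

65041 ÷ 25 = 2601 full seconds, remainder 16 frames.
2601 s = 0 h 43 min 21 s.
Timecode: 00:43:21:16.

00:43:21:16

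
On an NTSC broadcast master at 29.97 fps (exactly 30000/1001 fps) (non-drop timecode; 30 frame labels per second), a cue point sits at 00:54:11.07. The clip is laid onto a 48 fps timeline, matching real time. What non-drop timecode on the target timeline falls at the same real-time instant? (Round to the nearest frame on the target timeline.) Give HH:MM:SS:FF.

00:54:14:23

Source frame index: (0×3600 + 54×60 + 11) × 30 + 7 = 97537.
Real time: 97537 / (30000/1001) = 97634537/30000 s.
Target frame: (97634537/30000) × (48) = 97634537/625 ≈ 156215.259 → 156215.
At 48 labels/s: frame 156215 → 00:54:14:23.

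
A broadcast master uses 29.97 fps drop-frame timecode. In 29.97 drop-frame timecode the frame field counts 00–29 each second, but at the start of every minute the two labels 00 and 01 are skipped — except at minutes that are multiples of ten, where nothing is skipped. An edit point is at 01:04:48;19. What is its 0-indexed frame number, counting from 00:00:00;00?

Complete 10-minute blocks: 6, each 17982 frames → 107892.
Remaining 4 whole minutes in the current block: 1800 + 3 × 1798 = 7194 frames.
Within the current minute: 48 × 30 + 19 − 2 = 1457 (labels ;00/;01 skipped at this minute). Total = 107892 + 7194 + 1457 = 116543.

116543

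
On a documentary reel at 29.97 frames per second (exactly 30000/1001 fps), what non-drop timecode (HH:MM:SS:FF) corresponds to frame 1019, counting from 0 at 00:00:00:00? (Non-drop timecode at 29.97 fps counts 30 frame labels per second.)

00:00:33:29

1019 ÷ 30 = 33 full seconds, remainder 29 frames.
33 s = 0 h 0 min 33 s.
Timecode: 00:00:33:29.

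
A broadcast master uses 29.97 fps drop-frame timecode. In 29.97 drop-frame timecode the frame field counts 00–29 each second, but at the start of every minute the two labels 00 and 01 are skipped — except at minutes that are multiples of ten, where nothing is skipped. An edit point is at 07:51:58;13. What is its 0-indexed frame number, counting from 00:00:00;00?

Complete 10-minute blocks: 47, each 17982 frames → 845154.
Remaining 1 whole minute in the current block: 1800 + 0 × 1798 = 1800 frames.
Within the current minute: 58 × 30 + 13 − 2 = 1751 (labels ;00/;01 skipped at this minute). Total = 845154 + 1800 + 1751 = 848705.

848705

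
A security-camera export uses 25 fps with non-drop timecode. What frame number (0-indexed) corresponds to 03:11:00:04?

frame 286504

Total seconds to the label: (3 × 3600 + 11 × 60 + 0) = 11460.
Frame index = 11460 × 25 + 4 = 286504.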